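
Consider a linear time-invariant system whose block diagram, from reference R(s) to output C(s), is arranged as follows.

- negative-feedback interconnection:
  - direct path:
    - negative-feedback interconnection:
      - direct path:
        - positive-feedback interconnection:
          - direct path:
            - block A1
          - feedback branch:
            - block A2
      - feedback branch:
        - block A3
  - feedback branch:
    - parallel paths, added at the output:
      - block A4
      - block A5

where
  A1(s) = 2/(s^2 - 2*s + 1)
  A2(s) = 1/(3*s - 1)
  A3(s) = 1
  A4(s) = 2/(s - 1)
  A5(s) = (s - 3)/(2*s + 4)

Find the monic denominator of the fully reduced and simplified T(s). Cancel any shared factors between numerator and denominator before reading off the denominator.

Reducing step by step:

(1) collapse the loop (A1 forward, A2 return): (6*s - 2)/(3*s^3 - 7*s^2 + 5*s - 3)
(2) feedback reduction of [A1/(1-A1*A2)], A3: (6*s - 2)/(3*s^3 - 7*s^2 + 11*s - 5)
(3) reduce the parallel group A4, A5: (s^2 + 11)/(2*s^2 + 2*s - 4)
(4) apply the feedback formula to [[A1/(1-A1*A2)]/(1+[A1/(1-A1*A2)]*A3)], (A4+A5): (6*s^3 + 4*s^2 - 14*s + 4)/(3*s^5 - 4*s^4 + s^3 + 19*s^2 + 6*s - 1)
Step 4 gives the fully reduced T(s), with no common factor left to cancel. The denominator's leading coefficient is 3, so divide each of its coefficients by 3 to get the monic form.

Answer: s^5 - 4*s^4/3 + s^3/3 + 19*s^2/3 + 2*s - 1/3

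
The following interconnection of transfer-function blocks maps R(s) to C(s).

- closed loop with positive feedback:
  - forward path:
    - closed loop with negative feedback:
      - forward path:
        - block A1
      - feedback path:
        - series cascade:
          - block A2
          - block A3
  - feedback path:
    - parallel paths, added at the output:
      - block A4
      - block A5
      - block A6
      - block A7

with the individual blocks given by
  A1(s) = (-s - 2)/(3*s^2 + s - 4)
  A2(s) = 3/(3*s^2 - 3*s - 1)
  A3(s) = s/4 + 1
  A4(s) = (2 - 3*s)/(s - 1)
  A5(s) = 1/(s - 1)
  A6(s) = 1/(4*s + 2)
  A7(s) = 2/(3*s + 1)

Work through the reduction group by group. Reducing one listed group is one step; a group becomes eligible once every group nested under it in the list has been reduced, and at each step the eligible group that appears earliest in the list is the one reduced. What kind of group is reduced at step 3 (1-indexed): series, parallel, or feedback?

Step 1. series reduction of A2, A3
Step 2. collapse the loop (A1 forward, (A2*A3) return)
Step 3. parallel reduction of A4, A5, A6, A7
Step 4. collapse the loop ([A1/(1+A1*(A2*A3))] forward, (A4+A5+A6+A7) return)
Step 3 collapses a parallel group.

Therefore the answer is parallel.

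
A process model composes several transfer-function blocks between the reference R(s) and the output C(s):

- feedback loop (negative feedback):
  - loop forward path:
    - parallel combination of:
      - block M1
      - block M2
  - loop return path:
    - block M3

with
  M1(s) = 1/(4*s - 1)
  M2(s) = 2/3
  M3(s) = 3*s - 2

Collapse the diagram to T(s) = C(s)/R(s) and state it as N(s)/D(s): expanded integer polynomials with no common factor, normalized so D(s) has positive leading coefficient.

The answer is (8*s + 1)/(24*s^2 - s - 5).

Reasoning:
[1] parallel reduction of M1, M2 = (8*s + 1)/(12*s - 3)
[2] close the feedback loop around (M1+M2), M3; the result is T(s) itself (integer coefficients, no common factor, positive leading denominator coefficient)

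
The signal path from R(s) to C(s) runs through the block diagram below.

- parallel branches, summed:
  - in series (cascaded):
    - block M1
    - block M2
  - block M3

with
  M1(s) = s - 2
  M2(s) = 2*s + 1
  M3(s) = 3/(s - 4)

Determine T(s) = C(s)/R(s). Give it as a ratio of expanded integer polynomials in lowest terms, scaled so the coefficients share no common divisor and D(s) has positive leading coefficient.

Step 1: reduce the series chain M1, M2 -> 2*s^2 - 3*s - 2
Step 2: add (M1*M2), M3 (parallel), giving the overall T(s)

Answer: (2*s^3 - 11*s^2 + 10*s + 11)/(s - 4)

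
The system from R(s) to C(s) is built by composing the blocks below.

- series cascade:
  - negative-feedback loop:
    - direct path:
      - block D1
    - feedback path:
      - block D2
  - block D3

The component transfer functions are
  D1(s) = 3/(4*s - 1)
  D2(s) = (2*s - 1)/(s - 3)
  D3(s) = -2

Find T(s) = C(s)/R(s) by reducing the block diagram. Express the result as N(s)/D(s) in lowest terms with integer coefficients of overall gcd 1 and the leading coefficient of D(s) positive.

Answer: (18 - 6*s)/(4*s^2 - 7*s)

Working:
[1] feedback reduction of D1, D2 = (3*s - 9)/(4*s^2 - 7*s)
[2] combine [D1/(1+D1*D2)], D3 in series - this is the overall T(s), already in the required normalized form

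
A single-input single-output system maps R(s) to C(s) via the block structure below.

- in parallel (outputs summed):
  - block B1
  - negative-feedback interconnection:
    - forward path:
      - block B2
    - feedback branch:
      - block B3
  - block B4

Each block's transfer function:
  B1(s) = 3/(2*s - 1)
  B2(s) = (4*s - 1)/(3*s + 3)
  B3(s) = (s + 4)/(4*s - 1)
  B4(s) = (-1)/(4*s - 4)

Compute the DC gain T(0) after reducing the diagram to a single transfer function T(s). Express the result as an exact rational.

Answer: -81/28

Working:
1. close the feedback loop around B2, B3; result (4*s - 1)/(4*s + 7)
2. combine B1, [B2/(1+B2*B3)], B4 in parallel; result (32*s^3 - 16*s^2 + 54*s - 81)/(32*s^3 + 8*s^2 - 68*s + 28)
That last expression is T(s); at s = 0 only the constant terms survive, so T(0) = -81/28.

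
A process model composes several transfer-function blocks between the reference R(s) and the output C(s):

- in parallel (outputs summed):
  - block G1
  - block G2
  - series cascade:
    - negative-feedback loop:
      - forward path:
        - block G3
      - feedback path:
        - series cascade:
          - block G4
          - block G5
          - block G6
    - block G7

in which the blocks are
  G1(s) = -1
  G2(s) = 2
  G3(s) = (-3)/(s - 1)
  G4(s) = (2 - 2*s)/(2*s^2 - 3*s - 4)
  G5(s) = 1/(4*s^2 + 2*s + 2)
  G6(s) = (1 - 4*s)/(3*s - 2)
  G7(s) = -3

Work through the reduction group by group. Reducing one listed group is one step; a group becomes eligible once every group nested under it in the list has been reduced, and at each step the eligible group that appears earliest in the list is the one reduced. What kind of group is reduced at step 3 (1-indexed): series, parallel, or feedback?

The answer is series.

Reasoning:
Step 1 - combine G4, G5, G6 in series
Step 2 - reduce the feedback loop with forward G3 and return (G4*G5*G6)
Step 3 - reduce the series chain [G3/(1+G3*(G4*G5*G6))], G7
Step 4 - reduce the parallel group G1, G2, ([G3/(1+G3*(G4*G5*G6))]*G7)
The group at step 3 is a series group.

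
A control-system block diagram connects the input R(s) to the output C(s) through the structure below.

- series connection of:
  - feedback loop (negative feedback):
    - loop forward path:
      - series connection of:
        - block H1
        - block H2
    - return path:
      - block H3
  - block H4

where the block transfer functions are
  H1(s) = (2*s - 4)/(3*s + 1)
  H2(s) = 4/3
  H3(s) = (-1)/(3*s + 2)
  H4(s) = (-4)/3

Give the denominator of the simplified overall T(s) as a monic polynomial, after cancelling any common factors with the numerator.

Step 1. combine H1, H2 in series; result (8*s - 16)/(9*s + 3)
Step 2. feedback reduction of (H1*H2), H3; result (24*s^2 - 32*s - 32)/(27*s^2 + 19*s + 22)
Step 3. combine [(H1*H2)/(1+(H1*H2)*H3)], H4 in series; result (-96*s^2 + 128*s + 128)/(81*s^2 + 57*s + 66)
No further cancellation is possible in the step-3 result, so that is T(s). Its denominator becomes monic after dividing by the leading coefficient 81.

Answer: s^2 + 19*s/27 + 22/27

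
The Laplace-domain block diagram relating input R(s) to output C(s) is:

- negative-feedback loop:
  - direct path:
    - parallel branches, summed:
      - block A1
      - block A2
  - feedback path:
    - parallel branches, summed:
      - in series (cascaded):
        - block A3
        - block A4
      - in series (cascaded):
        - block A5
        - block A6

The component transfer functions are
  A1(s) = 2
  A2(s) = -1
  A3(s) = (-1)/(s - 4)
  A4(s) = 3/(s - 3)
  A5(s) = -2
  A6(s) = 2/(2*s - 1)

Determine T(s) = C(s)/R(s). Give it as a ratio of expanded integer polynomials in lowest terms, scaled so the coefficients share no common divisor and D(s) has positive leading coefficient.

Step 1. combine A1, A2 in parallel -> 1
Step 2. reduce the series chain A3, A4 -> (-3)/(s^2 - 7*s + 12)
Step 3. series reduction of A5, A6 -> (-4)/(2*s - 1)
Step 4. combine (A3*A4), (A5*A6) in parallel -> (-4*s^2 + 22*s - 45)/(2*s^3 - 15*s^2 + 31*s - 12)
Step 5. apply the feedback formula to (A1+A2), ((A3*A4)+(A5*A6)) - this is the overall T(s), already in the required normalized form

Therefore the answer is (2*s^3 - 15*s^2 + 31*s - 12)/(2*s^3 - 19*s^2 + 53*s - 57).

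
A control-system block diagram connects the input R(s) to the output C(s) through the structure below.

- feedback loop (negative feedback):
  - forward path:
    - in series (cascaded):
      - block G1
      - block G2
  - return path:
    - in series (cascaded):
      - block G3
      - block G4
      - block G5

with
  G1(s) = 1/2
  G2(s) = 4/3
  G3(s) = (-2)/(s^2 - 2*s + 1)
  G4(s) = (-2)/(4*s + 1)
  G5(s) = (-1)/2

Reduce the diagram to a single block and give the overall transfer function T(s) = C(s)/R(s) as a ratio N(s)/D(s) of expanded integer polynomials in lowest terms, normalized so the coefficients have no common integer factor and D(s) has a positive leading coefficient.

First reduce the diagram to T(s).

Step 1 - cascade G1, G2: 2/3
Step 2 - combine G3, G4, G5 in series: (-2)/(4*s^3 - 7*s^2 + 2*s + 1)
Step 3 - reduce the feedback loop with forward (G1*G2) and return (G3*G4*G5), which is the overall transfer function T(s) = C(s)/R(s) in lowest terms

Answer: (8*s^3 - 14*s^2 + 4*s + 2)/(12*s^3 - 21*s^2 + 6*s - 1)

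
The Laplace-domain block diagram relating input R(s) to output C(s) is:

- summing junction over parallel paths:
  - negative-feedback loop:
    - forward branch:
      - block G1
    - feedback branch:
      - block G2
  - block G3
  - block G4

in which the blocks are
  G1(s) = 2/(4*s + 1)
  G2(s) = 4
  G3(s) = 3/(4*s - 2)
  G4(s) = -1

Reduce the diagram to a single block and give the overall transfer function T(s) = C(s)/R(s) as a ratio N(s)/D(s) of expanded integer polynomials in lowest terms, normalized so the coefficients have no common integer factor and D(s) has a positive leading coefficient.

[1] reduce the feedback loop with forward G1 and return G2, giving 2/(4*s + 9)
[2] parallel reduction of [G1/(1+G1*G2)], G3, G4 - this is the overall T(s), already in the required normalized form

Hence the answer: (-16*s^2 - 8*s + 41)/(16*s^2 + 28*s - 18)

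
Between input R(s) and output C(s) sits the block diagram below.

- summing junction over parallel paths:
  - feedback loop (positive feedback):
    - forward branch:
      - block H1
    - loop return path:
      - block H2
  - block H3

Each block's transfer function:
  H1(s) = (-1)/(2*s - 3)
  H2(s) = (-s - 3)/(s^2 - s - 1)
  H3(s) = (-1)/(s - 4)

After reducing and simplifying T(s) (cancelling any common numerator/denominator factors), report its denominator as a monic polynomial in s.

(1) feedback reduction of H1, H2 gives (-s^2 + s + 1)/(2*s^3 - 5*s^2)
(2) add [H1/(1-H1*H2)], H3 (parallel) gives (-3*s^3 + 10*s^2 - 3*s - 4)/(2*s^4 - 13*s^3 + 20*s^2)
Step 2 gives the fully reduced T(s), with no common factor left to cancel. The denominator's leading coefficient is 2, so divide each of its coefficients by 2 to get the monic form.

Final answer: s^4 - 13*s^3/2 + 10*s^2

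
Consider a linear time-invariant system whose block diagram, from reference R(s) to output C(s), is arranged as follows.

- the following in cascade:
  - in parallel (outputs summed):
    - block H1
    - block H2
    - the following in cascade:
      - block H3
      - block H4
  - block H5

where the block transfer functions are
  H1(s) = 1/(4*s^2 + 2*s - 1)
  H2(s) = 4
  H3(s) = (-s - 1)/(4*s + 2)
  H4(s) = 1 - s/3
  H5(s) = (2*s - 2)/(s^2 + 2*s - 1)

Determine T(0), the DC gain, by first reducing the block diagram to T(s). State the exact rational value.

Answer: 5

Working:
(1) multiply H3, H4 (series); result (s^2 - 2*s - 3)/(12*s + 6)
(2) sum the parallel branches H1, H2, (H3*H4); result (4*s^4 + 186*s^3 + 175*s^2 + 8*s - 15)/(48*s^3 + 48*s^2 - 6)
(3) reduce the series chain (H1+H2+(H3*H4)), H5; result (4*s^5 + 182*s^4 - 11*s^3 - 167*s^2 - 23*s + 15)/(24*s^5 + 72*s^4 + 24*s^3 - 27*s^2 - 6*s + 3)
The step-3 result is T(s). Setting s = 0: T(0) = 15/3 = 5.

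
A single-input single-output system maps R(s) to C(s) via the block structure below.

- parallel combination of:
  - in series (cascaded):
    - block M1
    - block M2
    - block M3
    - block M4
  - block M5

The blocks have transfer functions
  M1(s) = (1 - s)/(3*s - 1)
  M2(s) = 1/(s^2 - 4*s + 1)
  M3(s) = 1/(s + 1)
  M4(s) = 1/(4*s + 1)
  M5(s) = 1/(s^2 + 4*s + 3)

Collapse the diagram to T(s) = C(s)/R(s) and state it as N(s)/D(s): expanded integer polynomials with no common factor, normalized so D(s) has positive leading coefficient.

First reduce the diagram to T(s).

(1) series reduction of M1, M2, M3, M4 = (1 - s)/(12*s^5 - 37*s^4 - 34*s^3 + 18*s^2 + 2*s - 1)
(2) sum the parallel branches (M1*M2*M3*M4), M5, which is the overall transfer function T(s) = C(s)/R(s) in lowest terms

Answer: (12*s^4 - 49*s^3 + 14*s^2 + s + 2)/(12*s^6 - s^5 - 145*s^4 - 84*s^3 + 56*s^2 + 5*s - 3)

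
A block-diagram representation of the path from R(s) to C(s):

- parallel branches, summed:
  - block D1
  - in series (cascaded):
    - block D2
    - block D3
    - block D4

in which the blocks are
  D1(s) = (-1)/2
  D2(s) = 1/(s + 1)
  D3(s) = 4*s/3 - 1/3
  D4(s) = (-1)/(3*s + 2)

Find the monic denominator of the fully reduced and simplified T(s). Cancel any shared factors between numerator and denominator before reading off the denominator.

First reduce the diagram to T(s).

Step 1 - cascade D2, D3, D4 -> (1 - 4*s)/(9*s^2 + 15*s + 6)
Step 2 - combine D1, (D2*D3*D4) in parallel -> (-9*s^2 - 23*s - 4)/(18*s^2 + 30*s + 12)
T(s) is the step-2 result (common factors already cancelled). Leading coefficient of the denominator: 18. Divide through by 18 for the monic polynomial.

Answer: s^2 + 5*s/3 + 2/3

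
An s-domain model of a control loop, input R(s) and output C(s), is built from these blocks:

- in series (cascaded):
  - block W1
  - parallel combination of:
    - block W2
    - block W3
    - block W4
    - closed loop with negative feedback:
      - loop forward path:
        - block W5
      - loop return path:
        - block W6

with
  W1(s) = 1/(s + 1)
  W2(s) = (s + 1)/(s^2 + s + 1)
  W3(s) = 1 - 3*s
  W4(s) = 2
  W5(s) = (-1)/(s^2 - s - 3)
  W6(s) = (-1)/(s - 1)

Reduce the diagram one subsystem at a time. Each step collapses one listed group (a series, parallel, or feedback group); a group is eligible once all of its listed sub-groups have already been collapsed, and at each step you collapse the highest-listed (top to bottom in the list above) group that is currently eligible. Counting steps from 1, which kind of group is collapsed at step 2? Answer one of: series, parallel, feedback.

(1) apply the feedback formula to W5, W6
(2) sum the parallel branches W2, W3, W4, [W5/(1+W5*W6)]
(3) cascade W1, (W2+W3+W4+[W5/(1+W5*W6)])
So the answer for step 2 is parallel.

Therefore the answer is parallel.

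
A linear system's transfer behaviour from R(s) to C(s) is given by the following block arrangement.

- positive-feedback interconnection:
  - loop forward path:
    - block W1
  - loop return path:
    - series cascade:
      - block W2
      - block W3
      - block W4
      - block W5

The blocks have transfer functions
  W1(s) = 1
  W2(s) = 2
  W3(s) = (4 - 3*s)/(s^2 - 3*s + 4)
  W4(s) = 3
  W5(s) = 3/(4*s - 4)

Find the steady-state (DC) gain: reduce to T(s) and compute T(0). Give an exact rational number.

Step 1. series reduction of W2, W3, W4, W5; result (36 - 27*s)/(2*s^3 - 8*s^2 + 14*s - 8)
Step 2. feedback reduction of W1, (W2*W3*W4*W5); result (2*s^3 - 8*s^2 + 14*s - 8)/(2*s^3 - 8*s^2 + 41*s - 44)
That last expression is T(s); at s = 0 only the constant terms survive, so T(0) = -8/(-44) = 2/11.

Answer: 2/11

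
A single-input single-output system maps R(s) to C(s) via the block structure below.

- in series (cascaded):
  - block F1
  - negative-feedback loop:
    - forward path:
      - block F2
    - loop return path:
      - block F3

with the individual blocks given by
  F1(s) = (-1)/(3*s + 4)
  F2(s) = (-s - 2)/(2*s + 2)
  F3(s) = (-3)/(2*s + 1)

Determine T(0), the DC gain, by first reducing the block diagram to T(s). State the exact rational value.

(1) collapse the loop (F2 forward, F3 return): (-2*s^2 - 5*s - 2)/(4*s^2 + 9*s + 8)
(2) reduce the series chain F1, [F2/(1+F2*F3)]: (2*s^2 + 5*s + 2)/(12*s^3 + 43*s^2 + 60*s + 32)
Step 2 gives the overall T(s). Then T(0) = 2/32 = 1/16.

Answer: 1/16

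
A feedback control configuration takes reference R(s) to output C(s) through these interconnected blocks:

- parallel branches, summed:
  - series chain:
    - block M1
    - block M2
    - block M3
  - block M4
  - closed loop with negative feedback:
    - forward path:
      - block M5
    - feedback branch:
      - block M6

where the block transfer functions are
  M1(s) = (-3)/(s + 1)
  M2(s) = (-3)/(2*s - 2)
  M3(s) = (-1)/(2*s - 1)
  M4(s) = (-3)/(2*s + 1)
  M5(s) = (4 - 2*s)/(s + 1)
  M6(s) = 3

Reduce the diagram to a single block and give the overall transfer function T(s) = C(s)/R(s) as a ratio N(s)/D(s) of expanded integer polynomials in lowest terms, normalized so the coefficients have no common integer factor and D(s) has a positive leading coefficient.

Step 1. reduce the series chain M1, M2, M3 -> (-9)/(4*s^3 - 2*s^2 - 4*s + 2)
Step 2. close the feedback loop around M5, M6 -> (2*s - 4)/(5*s - 13)
Step 3. parallel reduction of (M1*M2*M3), M4, [M5/(1+M5*M6)], which is the overall transfer function T(s) = C(s)/R(s) in lowest terms

Therefore the answer is (16*s^5 - 92*s^4 + 166*s^3 - 68*s^2 + 7*s + 187)/(40*s^5 - 104*s^4 - 50*s^3 + 130*s^2 + 10*s - 26).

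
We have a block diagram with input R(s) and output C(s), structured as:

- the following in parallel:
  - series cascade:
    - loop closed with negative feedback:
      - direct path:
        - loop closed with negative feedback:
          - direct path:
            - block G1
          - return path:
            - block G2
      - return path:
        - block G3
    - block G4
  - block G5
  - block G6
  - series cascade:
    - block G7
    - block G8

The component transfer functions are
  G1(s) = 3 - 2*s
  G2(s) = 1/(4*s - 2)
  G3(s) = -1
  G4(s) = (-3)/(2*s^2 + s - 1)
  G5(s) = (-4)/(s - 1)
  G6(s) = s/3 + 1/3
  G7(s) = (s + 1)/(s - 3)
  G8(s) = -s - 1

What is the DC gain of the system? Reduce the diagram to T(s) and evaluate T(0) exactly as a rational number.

1. apply the feedback formula to G1, G2, giving (-8*s^2 + 16*s - 6)/(2*s + 1)
2. collapse the loop ([G1/(1+G1*G2)] forward, G3 return), giving (-8*s^2 + 16*s - 6)/(8*s^2 - 14*s + 7)
3. reduce the series chain [[G1/(1+G1*G2)]/(1+[G1/(1+G1*G2)]*G3)], G4, giving (12*s - 18)/(8*s^3 - 6*s^2 - 7*s + 7)
4. cascade G7, G8, giving (-s^2 - 2*s - 1)/(s - 3)
5. reduce the parallel group ([[G1/(1+G1*G2)]/(1+[G1/(1+G1*G2)]*G3)]*G4), G5, G6, (G7*G8), giving (-16*s^6 - 36*s^5 - 30*s^4 + 460*s^3 - 422*s^2 - 40*s + 132)/(24*s^5 - 114*s^4 + 123*s^3 + 51*s^2 - 147*s + 63)
That last expression is T(s); at s = 0 only the constant terms survive, so T(0) = 132/63 = 44/21.

Therefore the answer is 44/21.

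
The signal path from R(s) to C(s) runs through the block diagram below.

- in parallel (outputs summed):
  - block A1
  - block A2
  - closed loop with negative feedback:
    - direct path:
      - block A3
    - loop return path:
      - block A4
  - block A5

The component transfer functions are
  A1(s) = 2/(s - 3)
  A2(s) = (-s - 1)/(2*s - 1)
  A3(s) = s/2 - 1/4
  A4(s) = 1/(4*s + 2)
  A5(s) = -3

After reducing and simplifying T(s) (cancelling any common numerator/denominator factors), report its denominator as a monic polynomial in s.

First reduce the diagram to T(s).

Step 1: close the feedback loop around A3, A4 = (8*s^2 - 2)/(18*s + 7)
Step 2: reduce the parallel group A1, A2, [A3/(1+A3*A4)], A5 = (16*s^4 - 182*s^3 + 457*s^2 + 59*s - 62)/(36*s^3 - 112*s^2 + 5*s + 21)
The result of step 2 is T(s) in lowest terms. Its denominator has leading coefficient 36; dividing the denominator through by 36 makes it monic.

Answer: s^3 - 28*s^2/9 + 5*s/36 + 7/12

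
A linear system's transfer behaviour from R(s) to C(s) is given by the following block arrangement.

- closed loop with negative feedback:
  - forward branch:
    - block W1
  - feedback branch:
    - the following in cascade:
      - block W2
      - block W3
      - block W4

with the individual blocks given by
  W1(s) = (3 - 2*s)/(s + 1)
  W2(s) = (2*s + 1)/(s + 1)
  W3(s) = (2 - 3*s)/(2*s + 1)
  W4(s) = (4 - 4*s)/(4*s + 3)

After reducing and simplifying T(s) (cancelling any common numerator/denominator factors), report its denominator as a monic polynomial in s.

(1) series reduction of W2, W3, W4 gives (12*s^2 - 20*s + 8)/(4*s^2 + 7*s + 3)
(2) collapse the loop (W1 forward, (W2*W3*W4) return) gives (8*s^3 + 2*s^2 - 15*s - 9)/(20*s^3 - 87*s^2 + 66*s - 27)
Step 2 gives the fully reduced T(s), with no common factor left to cancel. The denominator's leading coefficient is 20, so divide each of its coefficients by 20 to get the monic form.

Hence the answer: s^3 - 87*s^2/20 + 33*s/10 - 27/20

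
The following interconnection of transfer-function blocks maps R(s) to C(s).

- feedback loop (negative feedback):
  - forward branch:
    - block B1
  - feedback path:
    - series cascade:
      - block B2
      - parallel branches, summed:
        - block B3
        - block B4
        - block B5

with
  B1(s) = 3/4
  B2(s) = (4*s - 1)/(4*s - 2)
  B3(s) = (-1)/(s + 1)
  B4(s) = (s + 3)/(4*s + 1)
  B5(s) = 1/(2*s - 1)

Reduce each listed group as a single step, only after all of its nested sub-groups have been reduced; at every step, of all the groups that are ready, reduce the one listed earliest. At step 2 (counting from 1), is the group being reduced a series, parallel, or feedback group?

Answer: series

Working:
Step 1 - parallel reduction of B3, B4, B5
Step 2 - combine B2, (B3+B4+B5) in series
Step 3 - feedback reduction of B1, (B2*(B3+B4+B5))
Step 2: series.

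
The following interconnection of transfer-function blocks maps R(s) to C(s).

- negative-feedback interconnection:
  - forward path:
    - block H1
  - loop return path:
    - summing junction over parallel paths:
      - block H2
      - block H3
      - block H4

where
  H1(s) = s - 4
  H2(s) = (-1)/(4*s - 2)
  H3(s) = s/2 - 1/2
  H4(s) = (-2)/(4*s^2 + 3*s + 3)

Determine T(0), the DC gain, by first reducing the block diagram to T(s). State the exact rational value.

Step 1. reduce the parallel group H2, H3, H4: (8*s^4 - 6*s^3 - 3*s^2 - 17*s + 4)/(16*s^3 + 4*s^2 + 6*s - 6)
Step 2. apply the feedback formula to H1, (H2+H3+H4): (16*s^4 - 60*s^3 - 10*s^2 - 30*s + 24)/(8*s^5 - 38*s^4 + 37*s^3 - s^2 + 78*s - 22)
Step 2 gives the overall T(s). Then T(0) = 24/(-22) = -12/11.

Answer: -12/11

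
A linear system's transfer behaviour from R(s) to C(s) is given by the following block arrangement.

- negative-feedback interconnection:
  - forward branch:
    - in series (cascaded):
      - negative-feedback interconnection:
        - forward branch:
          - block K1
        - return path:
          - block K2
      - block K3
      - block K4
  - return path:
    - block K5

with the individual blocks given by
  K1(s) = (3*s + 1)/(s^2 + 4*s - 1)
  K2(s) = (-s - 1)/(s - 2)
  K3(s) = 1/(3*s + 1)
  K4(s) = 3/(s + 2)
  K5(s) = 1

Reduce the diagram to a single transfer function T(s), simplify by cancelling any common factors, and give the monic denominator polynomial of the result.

Reducing step by step:

Step 1: close the feedback loop around K1, K2 gives (3*s^2 - 5*s - 2)/(s^3 - s^2 - 13*s + 1)
Step 2: reduce the series chain [K1/(1+K1*K2)], K3, K4 gives (3*s - 6)/(s^4 + s^3 - 15*s^2 - 25*s + 2)
Step 3: feedback reduction of ([K1/(1+K1*K2)]*K3*K4), K5 gives (3*s - 6)/(s^4 + s^3 - 15*s^2 - 22*s - 4)
T(s) is the step-3 result (common factors already cancelled). Leading coefficient of the denominator: 1, so no rescaling is needed.

Answer: s^4 + s^3 - 15*s^2 - 22*s - 4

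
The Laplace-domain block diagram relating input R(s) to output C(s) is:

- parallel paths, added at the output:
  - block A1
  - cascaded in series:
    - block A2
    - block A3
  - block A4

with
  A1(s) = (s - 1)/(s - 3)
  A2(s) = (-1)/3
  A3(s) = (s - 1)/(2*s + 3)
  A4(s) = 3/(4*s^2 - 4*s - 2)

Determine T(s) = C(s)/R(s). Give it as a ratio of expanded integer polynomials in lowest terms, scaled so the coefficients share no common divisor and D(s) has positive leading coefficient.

The answer is (20*s^4 + 8*s^3 - 68*s^2 + 7*s - 57)/(24*s^4 - 60*s^3 - 84*s^2 + 126*s + 54).

Reasoning:
(1) multiply A2, A3 (series): (1 - s)/(6*s + 9)
(2) parallel reduction of A1, (A2*A3), A4, giving the overall T(s)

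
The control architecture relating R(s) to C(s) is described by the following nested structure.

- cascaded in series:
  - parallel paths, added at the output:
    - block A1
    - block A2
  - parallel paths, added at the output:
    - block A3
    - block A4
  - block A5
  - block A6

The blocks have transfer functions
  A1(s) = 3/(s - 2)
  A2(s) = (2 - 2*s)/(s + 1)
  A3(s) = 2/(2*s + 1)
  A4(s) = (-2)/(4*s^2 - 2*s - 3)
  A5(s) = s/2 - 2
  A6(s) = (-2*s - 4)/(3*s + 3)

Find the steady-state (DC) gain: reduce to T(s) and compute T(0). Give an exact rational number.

[1] reduce the parallel group A1, A2: (-2*s^2 + 9*s - 1)/(s^2 - s - 2)
[2] parallel reduction of A3, A4: (8*s^2 - 8*s - 8)/(8*s^3 - 8*s - 3)
[3] cascade (A1+A2), (A3+A4), A5, A6: (16*s^6 - 120*s^5 + 112*s^4 + 640*s^3 - 648*s^2 - 496*s + 64)/(24*s^6 - 96*s^4 - 57*s^3 + 72*s^2 + 75*s + 18)
DC gain: substitute s = 0 into T(s) from step 3: T(0) = 64/18 = 32/9.

Answer: 32/9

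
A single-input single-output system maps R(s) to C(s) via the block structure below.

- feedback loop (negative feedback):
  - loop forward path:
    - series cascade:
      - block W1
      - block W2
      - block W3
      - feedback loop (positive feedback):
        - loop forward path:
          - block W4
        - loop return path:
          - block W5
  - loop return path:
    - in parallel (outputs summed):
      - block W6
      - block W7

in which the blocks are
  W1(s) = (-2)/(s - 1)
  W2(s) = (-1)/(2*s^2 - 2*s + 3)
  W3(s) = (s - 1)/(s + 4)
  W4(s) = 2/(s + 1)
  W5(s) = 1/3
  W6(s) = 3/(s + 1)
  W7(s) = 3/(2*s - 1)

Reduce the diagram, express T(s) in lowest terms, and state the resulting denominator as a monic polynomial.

Step 1. apply the feedback formula to W4, W5 = 6/(3*s + 1)
Step 2. series reduction of W1, W2, W3, [W4/(1-W4*W5)] = 12/(6*s^4 + 20*s^3 - 9*s^2 + 31*s + 12)
Step 3. add W6, W7 (parallel) = (9*s)/(2*s^2 + s - 1)
Step 4. close the feedback loop around (W1*W2*W3*[W4/(1-W4*W5)]), (W6+W7) = (24*s^2 + 12*s - 12)/(12*s^6 + 46*s^5 - 4*s^4 + 33*s^3 + 64*s^2 + 89*s - 12)
T(s) is the step-4 result (common factors already cancelled). Leading coefficient of the denominator: 12. Divide through by 12 for the monic polynomial.

Answer: s^6 + 23*s^5/6 - s^4/3 + 11*s^3/4 + 16*s^2/3 + 89*s/12 - 1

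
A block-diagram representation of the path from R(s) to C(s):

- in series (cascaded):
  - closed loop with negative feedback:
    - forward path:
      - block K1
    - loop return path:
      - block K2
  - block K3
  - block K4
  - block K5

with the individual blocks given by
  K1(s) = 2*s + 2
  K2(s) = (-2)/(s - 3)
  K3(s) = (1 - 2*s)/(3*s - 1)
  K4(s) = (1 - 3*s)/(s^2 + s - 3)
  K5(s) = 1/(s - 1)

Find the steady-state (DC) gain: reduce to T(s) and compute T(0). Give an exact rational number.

The answer is -2/7.

Reasoning:
[1] collapse the loop (K1 forward, K2 return) gives (-2*s^2 + 4*s + 6)/(3*s + 7)
[2] series reduction of [K1/(1+K1*K2)], K3, K4, K5 gives (-4*s^3 + 10*s^2 + 8*s - 6)/(3*s^4 + 7*s^3 - 12*s^2 - 19*s + 21)
Evaluating the step-2 result (the overall T(s)) at s = 0 gives T(0) = -6/21 = -2/7.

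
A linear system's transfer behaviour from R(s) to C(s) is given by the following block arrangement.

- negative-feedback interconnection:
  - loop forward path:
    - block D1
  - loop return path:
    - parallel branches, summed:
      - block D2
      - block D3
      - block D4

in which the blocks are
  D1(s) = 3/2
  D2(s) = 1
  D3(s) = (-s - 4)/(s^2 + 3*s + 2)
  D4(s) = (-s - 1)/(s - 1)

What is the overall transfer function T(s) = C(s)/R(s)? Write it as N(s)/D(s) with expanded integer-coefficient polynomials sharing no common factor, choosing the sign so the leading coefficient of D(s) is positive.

1. sum the parallel branches D2, D3, D4; result (-3*s^2 - 9*s)/(s^3 + 2*s^2 - s - 2)
2. reduce the feedback loop with forward D1 and return (D2+D3+D4) - this is the overall T(s), already in the required normalized form

Final answer: (3*s^3 + 6*s^2 - 3*s - 6)/(2*s^3 - 5*s^2 - 29*s - 4)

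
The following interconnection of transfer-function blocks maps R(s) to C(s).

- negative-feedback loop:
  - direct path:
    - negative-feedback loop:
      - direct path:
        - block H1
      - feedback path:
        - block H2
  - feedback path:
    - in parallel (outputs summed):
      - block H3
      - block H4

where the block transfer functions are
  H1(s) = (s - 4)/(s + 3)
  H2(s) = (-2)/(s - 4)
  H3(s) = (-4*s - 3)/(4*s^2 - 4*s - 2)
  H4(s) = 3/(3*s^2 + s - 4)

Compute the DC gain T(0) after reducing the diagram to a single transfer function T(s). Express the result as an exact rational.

[1] feedback reduction of H1, H2; result (s - 4)/(s + 1)
[2] reduce the parallel group H3, H4; result (-12*s^3 - s^2 + s + 6)/(12*s^4 - 8*s^3 - 26*s^2 + 14*s + 8)
[3] feedback reduction of [H1/(1+H1*H2)], (H3+H4); result (12*s^5 - 56*s^4 + 6*s^3 + 118*s^2 - 48*s - 32)/(12*s^5 - 8*s^4 + 13*s^3 - 7*s^2 + 24*s - 16)
Evaluating the step-3 result (the overall T(s)) at s = 0 gives T(0) = -32/(-16) = 2.

Therefore the answer is 2.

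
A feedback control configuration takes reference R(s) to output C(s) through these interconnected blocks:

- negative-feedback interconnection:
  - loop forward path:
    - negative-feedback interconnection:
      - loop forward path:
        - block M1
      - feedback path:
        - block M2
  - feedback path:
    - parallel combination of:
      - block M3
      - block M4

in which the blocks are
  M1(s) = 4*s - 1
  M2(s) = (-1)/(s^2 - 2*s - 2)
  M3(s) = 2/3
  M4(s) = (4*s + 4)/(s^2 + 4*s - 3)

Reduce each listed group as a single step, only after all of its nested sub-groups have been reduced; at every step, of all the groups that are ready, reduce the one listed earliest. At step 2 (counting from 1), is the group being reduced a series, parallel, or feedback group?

The answer is parallel.

Reasoning:
Step 1: reduce the feedback loop with forward M1 and return M2
Step 2: parallel reduction of M3, M4
Step 3: apply the feedback formula to [M1/(1+M1*M2)], (M3+M4)
Step 2 collapses a parallel group.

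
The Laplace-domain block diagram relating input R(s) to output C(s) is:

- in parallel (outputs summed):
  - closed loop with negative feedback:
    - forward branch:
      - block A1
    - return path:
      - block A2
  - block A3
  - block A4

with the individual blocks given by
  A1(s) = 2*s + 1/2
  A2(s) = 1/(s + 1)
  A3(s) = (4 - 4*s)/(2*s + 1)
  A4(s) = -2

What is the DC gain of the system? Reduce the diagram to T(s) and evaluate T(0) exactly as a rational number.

Answer: 7/3

Working:
Step 1 - collapse the loop (A1 forward, A2 return); result (4*s^2 + 5*s + 1)/(6*s + 3)
Step 2 - combine [A1/(1+A1*A2)], A3, A4 in parallel; result (4*s^2 - 19*s + 7)/(6*s + 3)
The step-2 result is T(s). Setting s = 0: T(0) = 7/3.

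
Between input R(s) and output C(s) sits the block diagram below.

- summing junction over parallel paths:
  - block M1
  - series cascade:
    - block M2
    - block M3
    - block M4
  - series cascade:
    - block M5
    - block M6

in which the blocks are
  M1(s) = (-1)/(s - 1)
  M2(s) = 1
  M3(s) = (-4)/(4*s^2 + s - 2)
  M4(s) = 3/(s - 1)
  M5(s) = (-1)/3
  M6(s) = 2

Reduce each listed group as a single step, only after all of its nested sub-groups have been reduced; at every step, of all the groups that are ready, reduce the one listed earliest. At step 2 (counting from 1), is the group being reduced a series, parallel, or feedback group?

(1) cascade M2, M3, M4
(2) cascade M5, M6
(3) combine M1, (M2*M3*M4), (M5*M6) in parallel
So the answer for step 2 is series.

Hence the answer: series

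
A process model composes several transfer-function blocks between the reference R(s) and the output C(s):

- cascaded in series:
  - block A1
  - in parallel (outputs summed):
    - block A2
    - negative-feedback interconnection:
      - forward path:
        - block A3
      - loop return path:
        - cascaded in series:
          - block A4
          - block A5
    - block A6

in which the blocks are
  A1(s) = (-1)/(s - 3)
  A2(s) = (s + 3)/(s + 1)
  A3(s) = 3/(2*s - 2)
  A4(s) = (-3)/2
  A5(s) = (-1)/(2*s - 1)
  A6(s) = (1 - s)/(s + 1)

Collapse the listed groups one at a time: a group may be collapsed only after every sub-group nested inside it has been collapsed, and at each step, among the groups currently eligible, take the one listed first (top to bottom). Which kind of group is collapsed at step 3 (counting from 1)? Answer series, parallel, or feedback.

Answer: parallel

Working:
Step 1: multiply A4, A5 (series)
Step 2: feedback reduction of A3, (A4*A5)
Step 3: parallel reduction of A2, [A3/(1+A3*(A4*A5))], A6
Step 4: cascade A1, (A2+[A3/(1+A3*(A4*A5))]+A6)
Step 3 collapses a parallel group.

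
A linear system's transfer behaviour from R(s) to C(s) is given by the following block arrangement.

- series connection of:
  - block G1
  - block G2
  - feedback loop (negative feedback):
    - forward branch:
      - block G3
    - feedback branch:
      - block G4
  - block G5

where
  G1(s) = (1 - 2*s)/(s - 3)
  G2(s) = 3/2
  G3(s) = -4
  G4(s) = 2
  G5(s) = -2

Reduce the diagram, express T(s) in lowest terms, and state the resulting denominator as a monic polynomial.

Reducing step by step:

[1] reduce the feedback loop with forward G3 and return G4 -> 4/7
[2] series reduction of G1, G2, [G3/(1+G3*G4)], G5 -> (24*s - 12)/(7*s - 21)
No further cancellation is possible in the step-2 result, so that is T(s). Its denominator becomes monic after dividing by the leading coefficient 7.

Answer: s - 3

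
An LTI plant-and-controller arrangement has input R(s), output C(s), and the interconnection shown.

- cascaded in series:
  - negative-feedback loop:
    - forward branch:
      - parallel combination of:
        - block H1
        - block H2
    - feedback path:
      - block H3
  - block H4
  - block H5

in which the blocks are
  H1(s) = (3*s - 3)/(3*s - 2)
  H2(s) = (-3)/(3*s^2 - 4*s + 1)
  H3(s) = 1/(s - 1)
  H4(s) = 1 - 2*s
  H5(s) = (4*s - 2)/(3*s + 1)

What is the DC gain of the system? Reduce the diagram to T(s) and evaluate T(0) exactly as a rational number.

(1) reduce the parallel group H1, H2 gives (9*s^3 - 21*s^2 + 6*s + 3)/(9*s^3 - 18*s^2 + 11*s - 2)
(2) apply the feedback formula to (H1+H2), H3 gives (9*s^4 - 30*s^3 + 27*s^2 - 3*s - 3)/(9*s^4 - 18*s^3 + 8*s^2 - 7*s + 5)
(3) multiply [(H1+H2)/(1+(H1+H2)*H3)], H4, H5 (series) gives (-72*s^6 + 312*s^5 - 474*s^4 + 300*s^3 - 54*s^2 - 18*s + 6)/(27*s^5 - 45*s^4 + 6*s^3 - 13*s^2 + 8*s + 5)
Evaluating the step-3 result (the overall T(s)) at s = 0 gives T(0) = 6/5.

Hence the answer: 6/5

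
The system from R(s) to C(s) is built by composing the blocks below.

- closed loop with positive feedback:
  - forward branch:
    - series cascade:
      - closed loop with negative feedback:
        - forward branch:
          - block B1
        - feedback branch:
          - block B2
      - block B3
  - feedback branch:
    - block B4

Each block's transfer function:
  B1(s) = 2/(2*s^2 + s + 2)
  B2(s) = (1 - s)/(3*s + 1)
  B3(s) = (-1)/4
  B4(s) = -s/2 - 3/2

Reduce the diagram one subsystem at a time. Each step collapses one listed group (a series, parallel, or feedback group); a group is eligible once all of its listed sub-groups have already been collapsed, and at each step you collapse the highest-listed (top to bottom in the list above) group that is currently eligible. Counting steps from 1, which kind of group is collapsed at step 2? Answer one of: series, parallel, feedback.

[1] reduce the feedback loop with forward B1 and return B2
[2] multiply [B1/(1+B1*B2)], B3 (series)
[3] apply the feedback formula to ([B1/(1+B1*B2)]*B3), B4
Step 2 collapses a series group.

Answer: series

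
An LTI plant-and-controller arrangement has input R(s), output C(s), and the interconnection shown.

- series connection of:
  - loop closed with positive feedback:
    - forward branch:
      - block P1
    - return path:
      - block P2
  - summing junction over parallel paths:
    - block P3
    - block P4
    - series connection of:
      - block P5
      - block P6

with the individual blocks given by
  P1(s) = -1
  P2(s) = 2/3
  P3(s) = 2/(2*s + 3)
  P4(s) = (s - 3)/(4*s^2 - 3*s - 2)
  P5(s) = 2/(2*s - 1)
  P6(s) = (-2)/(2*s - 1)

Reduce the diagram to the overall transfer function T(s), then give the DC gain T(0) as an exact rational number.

The answer is 11/10.

Reasoning:
Step 1. close the feedback loop around P1, P2 -> (-3)/5
Step 2. combine P5, P6 in series -> (-4)/(4*s^2 - 4*s + 1)
Step 3. sum the parallel branches P3, P4, (P5*P6) -> (40*s^4 - 108*s^3 - 30*s^2 + 95*s + 11)/(32*s^5 - 8*s^4 - 68*s^3 + 34*s^2 + 11*s - 6)
Step 4. series reduction of [P1/(1-P1*P2)], (P3+P4+(P5*P6)) -> (-120*s^4 + 324*s^3 + 90*s^2 - 285*s - 33)/(160*s^5 - 40*s^4 - 340*s^3 + 170*s^2 + 55*s - 30)
DC gain: substitute s = 0 into T(s) from step 4: T(0) = -33/(-30) = 11/10.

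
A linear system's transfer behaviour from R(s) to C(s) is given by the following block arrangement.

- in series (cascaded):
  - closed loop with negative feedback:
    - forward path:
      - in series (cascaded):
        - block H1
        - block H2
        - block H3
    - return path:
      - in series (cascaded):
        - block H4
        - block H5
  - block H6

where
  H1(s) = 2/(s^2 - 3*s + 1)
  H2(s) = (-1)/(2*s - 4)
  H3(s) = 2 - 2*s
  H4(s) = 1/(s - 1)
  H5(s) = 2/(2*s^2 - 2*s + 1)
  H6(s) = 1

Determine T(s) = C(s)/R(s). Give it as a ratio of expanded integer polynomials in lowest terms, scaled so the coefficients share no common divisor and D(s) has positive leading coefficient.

Step 1. combine H1, H2, H3 in series -> (2*s - 2)/(s^3 - 5*s^2 + 7*s - 2)
Step 2. series reduction of H4, H5 -> 2/(2*s^3 - 4*s^2 + 3*s - 1)
Step 3. feedback reduction of (H1*H2*H3), (H4*H5) -> (4*s^3 - 8*s^2 + 6*s - 2)/(2*s^5 - 12*s^4 + 25*s^3 - 23*s^2 + 11*s + 2)
Step 4. reduce the series chain [(H1*H2*H3)/(1+(H1*H2*H3)*(H4*H5))], H6 - this is the overall T(s), already in the required normalized form

Answer: (4*s^3 - 8*s^2 + 6*s - 2)/(2*s^5 - 12*s^4 + 25*s^3 - 23*s^2 + 11*s + 2)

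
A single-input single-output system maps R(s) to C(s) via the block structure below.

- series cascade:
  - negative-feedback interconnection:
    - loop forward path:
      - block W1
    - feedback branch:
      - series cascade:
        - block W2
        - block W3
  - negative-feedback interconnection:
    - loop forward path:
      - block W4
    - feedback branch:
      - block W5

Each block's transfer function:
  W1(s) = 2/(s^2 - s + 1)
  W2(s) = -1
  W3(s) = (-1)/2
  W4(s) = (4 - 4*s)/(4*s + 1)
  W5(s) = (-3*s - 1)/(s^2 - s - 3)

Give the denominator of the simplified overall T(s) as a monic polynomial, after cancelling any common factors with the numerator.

The answer is s^5 + 5*s^4/4 - 11*s^3/2 + 8*s^2 - 35*s/4 - 7/2.

Reasoning:
(1) reduce the series chain W2, W3 = 1/2
(2) reduce the feedback loop with forward W1 and return (W2*W3) = 2/(s^2 - s + 2)
(3) close the feedback loop around W4, W5 = (-4*s^3 + 8*s^2 + 8*s - 12)/(4*s^3 + 9*s^2 - 21*s - 7)
(4) combine [W1/(1+W1*(W2*W3))], [W4/(1+W4*W5)] in series = (-8*s^3 + 16*s^2 + 16*s - 24)/(4*s^5 + 5*s^4 - 22*s^3 + 32*s^2 - 35*s - 14)
No further cancellation is possible in the step-4 result, so that is T(s). Its denominator becomes monic after dividing by the leading coefficient 4.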